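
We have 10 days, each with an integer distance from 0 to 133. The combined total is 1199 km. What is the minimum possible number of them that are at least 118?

2

If only k of them are at least 118, the other 10 − k are at most 117, so the total is at most k·133 + (10 − k)·117.
This must reach 1199, so k·133 + (10 − k)·117 ≥ 1199, giving k ≥ 2.
Exactly 2 works: 2 values at 133 and 8 at 117 total 1202; lower one of the high values by 3 (still ≥ 118) to hit 1199.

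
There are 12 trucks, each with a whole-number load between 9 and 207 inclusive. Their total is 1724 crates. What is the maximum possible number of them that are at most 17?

4

Each value at 17 or below falls at least 207 − 17 = 190 short of the ceiling 207.
The ceiling total is 12 × 207 = 2484, and we need 1724, so at most ⌊(2484 − 1724)/190⌋ = 4 can be that low.
k = 4 is achieved by 4 values at 17 and 8 at 207, total 1724.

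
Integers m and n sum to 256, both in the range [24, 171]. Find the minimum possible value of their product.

Since m + n is fixed, pushing one of them to its bound minimizes the product.
At the endpoint m = 85, n = 256 − 85 = 171, so mn = 85 × 171 = 14535.

14535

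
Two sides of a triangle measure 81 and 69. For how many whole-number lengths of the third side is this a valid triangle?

The triangle inequality gives |81 − 69| < c < 81 + 69, i.e. 12 < c < 150.
So c can be any integer from 13 to 149: 137 values.

137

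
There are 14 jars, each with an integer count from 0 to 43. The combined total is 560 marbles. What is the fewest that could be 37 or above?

If only k of them are at least 37, the other 14 − k are at most 36, so the total is at most k·43 + (14 − k)·36.
This must reach 560, so k·43 + (14 − k)·36 ≥ 560, giving k ≥ 8.
Exactly 8 works: 8 values at 43 and 6 at 36 total 560.

8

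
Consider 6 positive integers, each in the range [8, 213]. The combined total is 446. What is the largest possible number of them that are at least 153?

2

If k of the values are ≥ 153, the total is ≥ 153k + 8(6 − k).
Setting 153k + 8(6 − k) ≤ 446 gives 145k ≤ 398, so k ≤ 2.
k = 2 is achieved by 2 values at 153 and 4 at 8, total 338; add 108 to one value (staying below 153) to reach 446.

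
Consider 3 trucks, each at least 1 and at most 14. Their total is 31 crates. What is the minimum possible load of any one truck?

Minimizing one value means maximizing the remaining 2.
The other 2 contribute at most 2 × 14 = 28, leaving at least 31 − 28 = 3.
Since 3 ≥ 1, this is achievable: one at 3 and 2 at 14.

3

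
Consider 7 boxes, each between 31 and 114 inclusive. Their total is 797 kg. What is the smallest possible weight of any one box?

Minimizing one value means maximizing the remaining 6.
The other 6 contribute at most 6 × 114 = 684, leaving at least 797 − 684 = 113.
Since 113 ≥ 31, this is achievable: one at 113 and 6 at 114.

113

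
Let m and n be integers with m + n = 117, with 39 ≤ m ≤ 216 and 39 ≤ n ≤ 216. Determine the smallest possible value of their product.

For a fixed sum, mn is smallest when m and n are as far apart as possible.
The extreme feasible split is m = 39, n = 78, giving mn = 3042.

3042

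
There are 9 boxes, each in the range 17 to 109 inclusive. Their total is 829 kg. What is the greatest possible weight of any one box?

109

To make one box as large as possible, make the other 8 as small as possible.
The other 8 contribute at least 8 × 17 = 136, leaving at most 829 − 136 = 693.
But each box is capped at 109, so the maximum is 109.
Achievable: one at 109 and the other 8 totalling 720, which fits since 8 × 17 ≤ 720 ≤ 8 × 109.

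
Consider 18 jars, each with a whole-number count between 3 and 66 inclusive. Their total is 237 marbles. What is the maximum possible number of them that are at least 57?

If k of the values are ≥ 57, the total is ≥ 57k + 3(18 − k).
Setting 57k + 3(18 − k) ≤ 237 gives 54k ≤ 183, so k ≤ 3.
k = 3 is achieved by 3 values at 57 and 15 at 3, total 216; add 21 to one value (staying below 57) to reach 237.

3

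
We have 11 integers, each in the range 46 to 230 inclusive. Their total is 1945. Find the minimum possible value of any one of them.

Minimizing one value means maximizing the remaining 10.
The other 10 can take up 10 × 230 = 2300 ≥ 1945 − 46, so one integer can sit at its floor of 46.
Achievable: one at 46 and the other 10 totalling 1899, which fits since 10 × 46 ≤ 1899 ≤ 10 × 230.

46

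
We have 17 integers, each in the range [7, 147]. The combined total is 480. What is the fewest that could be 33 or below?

Each value above 33 is at least 34, contributing at least 34 − 7 = 27 above the floor 7.
The sum exceeds the floor total 119 by 361, so at most ⌊361/27⌋ = 13 exceed 33, and at least 4 are ≤ 33.
Exactly 4 works: 4 values at 7 and 13 at 34 total 470; raise one of the low values by 10 (still ≤ 33) to hit 480.

4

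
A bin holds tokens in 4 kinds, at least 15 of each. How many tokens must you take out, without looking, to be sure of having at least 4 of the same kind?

You could draw 3 of every kind without reaching 4 of any — 12 in all.
One more forces 4 of some kind, so 12 + 1 = 13.

13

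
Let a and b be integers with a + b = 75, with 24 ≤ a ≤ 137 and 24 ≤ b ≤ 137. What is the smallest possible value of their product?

For a fixed sum, ab is smallest when a and b are as far apart as possible.
The extreme feasible split is a = 24, b = 51, giving ab = 1224.

1224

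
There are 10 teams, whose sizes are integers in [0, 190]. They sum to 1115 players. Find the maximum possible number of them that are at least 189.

If k of the values are ≥ 189, the total is ≥ 189k + 0(10 − k).
Setting 189k + 0(10 − k) ≤ 1115 gives 189k ≤ 1115, so k ≤ 5.
k = 5 is achieved by 5 values at 189 and 5 at 0, total 945; add 170 to one value (staying below 189) to reach 1115.

5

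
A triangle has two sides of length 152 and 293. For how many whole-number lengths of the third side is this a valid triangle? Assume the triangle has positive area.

The triangle inequality gives |152 − 293| < c < 152 + 293, i.e. 141 < c < 445.
So c can be any integer from 142 to 444: 303 values.

303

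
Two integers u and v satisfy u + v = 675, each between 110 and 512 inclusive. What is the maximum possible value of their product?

113906

uv = u(675 − u) is maximized when u is as near 675/2 as the bounds allow.
Taking u = 337 and v = 338 (both in [110, 512]) gives uv = 113906.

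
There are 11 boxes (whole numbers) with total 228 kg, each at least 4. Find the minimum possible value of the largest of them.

21

The 11 values sum to 228, so their maximum is at least ⌈228/11⌉ = 21.
Equality holds with 8 values of 21 and 3 values of 20.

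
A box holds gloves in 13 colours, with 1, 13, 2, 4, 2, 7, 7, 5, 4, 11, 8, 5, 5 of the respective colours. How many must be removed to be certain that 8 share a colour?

In the worst case you take as many as possible of each colour without reaching 8: 1 + 7 + 2 + 4 + 2 + 7 + 7 + 5 + 4 + 7 + 7 + 5 + 5 = 63.
The next one must give 8 of some colour, so 63 + 1 = 64.

64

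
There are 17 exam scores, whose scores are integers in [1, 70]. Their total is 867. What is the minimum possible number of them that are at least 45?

If only k of them are at least 45, the other 17 − k are at most 44, so the total is at most k·70 + (17 − k)·44.
This must reach 867, so k·70 + (17 − k)·44 ≥ 867, giving k ≥ 5.
Exactly 5 works: 5 values at 70 and 12 at 44 total 878; lower one of the high values by 11 (still ≥ 45) to hit 867.

5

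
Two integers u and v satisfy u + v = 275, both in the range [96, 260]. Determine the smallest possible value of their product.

For a fixed sum, uv is smallest when u and v are as far apart as possible.
The extreme feasible split is u = 96, v = 179, giving uv = 17184.

17184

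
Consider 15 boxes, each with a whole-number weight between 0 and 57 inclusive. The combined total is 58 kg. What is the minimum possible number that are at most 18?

12

Let j be the number exceeding 18. Then the total is ≥ 19·j + 0·(15 − j) = 0 + 19j.
So 19j ≤ 58 and j ≤ 3; hence at least 15 − 3 = 12 are ≤ 18.
Exactly 12 works: 12 values at 0 and 3 at 19 total 57; raise one of the low values by 1 (still ≤ 18) to hit 58.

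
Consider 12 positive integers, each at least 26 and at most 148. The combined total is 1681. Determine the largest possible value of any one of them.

Maximizing one value means minimizing the remaining 11.
The other 11 contribute at least 11 × 26 = 286, leaving at most 1681 − 286 = 1395.
But each integer is capped at 148, so the maximum is 148.
Achievable: one at 148 and the other 11 totalling 1533, which fits since 11 × 26 ≤ 1533 ≤ 11 × 148.

148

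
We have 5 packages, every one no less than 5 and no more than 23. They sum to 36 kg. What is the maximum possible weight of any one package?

Maximizing one value means minimizing the remaining 4.
The other 4 contribute at least 4 × 5 = 20, leaving at most 36 − 20 = 16.
Since 16 ≤ 23, this is achievable: one at 16 and 4 at 5.

16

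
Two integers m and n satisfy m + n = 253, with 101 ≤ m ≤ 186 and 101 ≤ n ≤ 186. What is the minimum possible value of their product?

15352

Since m + n is fixed, pushing one of them to its bound minimizes the product.
The extreme feasible split is m = 101, n = 152, giving mn = 15352.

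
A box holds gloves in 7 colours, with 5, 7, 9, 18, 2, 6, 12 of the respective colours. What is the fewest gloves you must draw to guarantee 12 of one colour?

52

In the worst case you take as many as possible of each colour without reaching 12: 5 + 7 + 9 + 11 + 2 + 6 + 11 = 51.
The next one must give 12 of some colour, so 51 + 1 = 52.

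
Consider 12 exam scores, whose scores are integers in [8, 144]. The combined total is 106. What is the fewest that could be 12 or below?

10

If only k of them are at most 12, the other 12 − k are at least 13, so the total is at least (12 − k)·13 + k·8.
This is ≤ 106, so (12 − k)·13 + 8k ≤ 106, which gives k ≥ 10.
Exactly 10 works: 10 values at 8 and 2 at 13 total 106.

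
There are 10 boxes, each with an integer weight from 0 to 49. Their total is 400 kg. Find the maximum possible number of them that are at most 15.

Suppose k of them are at most 15. Those contribute at most 15 each and the rest at most 49 each.
So the total is at most 15k + 49(10 − k) = 490 − 34k. This must still be ≥ 400, so k ≤ 2.
k = 2 is achieved by 2 values at 15 and 8 at 49, total 422; lower one of the 49's by 22 (still > 15) to reach 400.

2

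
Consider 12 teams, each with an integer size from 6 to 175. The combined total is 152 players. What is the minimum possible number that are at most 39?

10

If only k of them are at most 39, the other 12 − k are at least 40, so the total is at least (12 − k)·40 + k·6.
This is ≤ 152, so (12 − k)·40 + 6k ≤ 152, which gives k ≥ 10.
Exactly 10 works: 10 values at 6 and 2 at 40 total 140; raise one of the low values by 12 (still ≤ 39) to hit 152.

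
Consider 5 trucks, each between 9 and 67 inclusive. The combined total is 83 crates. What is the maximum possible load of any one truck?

47

Maximizing one value means minimizing the remaining 4.
The other 4 contribute at least 4 × 9 = 36, leaving at most 83 − 36 = 47.
Since 47 ≤ 67, this is achievable: one at 47 and 4 at 9.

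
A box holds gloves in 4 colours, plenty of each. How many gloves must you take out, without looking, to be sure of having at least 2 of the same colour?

5

In the worst case you draw 1 of each of the 4 colours: 4 × 1 = 4.
One more forces 2 of some colour, so 4 + 1 = 5.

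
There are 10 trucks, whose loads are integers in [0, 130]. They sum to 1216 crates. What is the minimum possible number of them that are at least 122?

If only k of them are at least 122, the other 10 − k are at most 121, so the total is at most k·130 + (10 − k)·121.
This must reach 1216, so k·130 + (10 − k)·121 ≥ 1216, giving k ≥ 1.
Exactly 1 works: 1 value at 130 and 9 at 121 total 1219; lower one of the high values by 3 (still ≥ 122) to hit 1216.

1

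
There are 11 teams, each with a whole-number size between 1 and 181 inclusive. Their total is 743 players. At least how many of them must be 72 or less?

1

Let j be the number exceeding 72. Then the total is ≥ 73·j + 1·(11 − j) = 11 + 72j.
So 72j ≤ 732 and j ≤ 10; hence at least 11 − 10 = 1 are ≤ 72.
Exactly 1 works: 1 value at 1 and 10 at 73 total 731; raise one of the low values by 12 (still ≤ 72) to hit 743.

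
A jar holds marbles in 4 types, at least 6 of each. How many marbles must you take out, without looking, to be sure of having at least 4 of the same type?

You could draw 3 of every type without reaching 4 of any — 12 in all.
One more forces 4 of some type, so 12 + 1 = 13.

13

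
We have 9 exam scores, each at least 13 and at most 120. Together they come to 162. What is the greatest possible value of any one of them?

58

To make one score as large as possible, make the other 8 as small as possible.
The other 8 contribute at least 8 × 13 = 104, leaving at most 162 − 104 = 58.
Since 58 ≤ 120, this is achievable: one at 58 and 8 at 13.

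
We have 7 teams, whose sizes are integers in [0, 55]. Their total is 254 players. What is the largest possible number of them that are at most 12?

3

Suppose k of them are at most 12. Those contribute at most 12 each and the rest at most 55 each.
So the total is at most 12k + 55(7 − k) = 385 − 43k. This must still be ≥ 254, so k ≤ 3.
k = 3 is achieved by 3 values at 12 and 4 at 55, total 256; lower one of the 55's by 2 (still > 12) to reach 254.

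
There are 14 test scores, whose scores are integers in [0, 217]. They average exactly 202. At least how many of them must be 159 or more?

11

The total is 14 × 202 = 2828.
Each value short of 159 is at most 158, costing at least 217 − 158 = 59 against the maximum total of 3038.
We can afford to lose at most 3038 − 2828 = 210, so at most ⌊210/59⌋ = 3 fall short, and at least 11 are ≥ 159.
Exactly 11 works: 11 values at 217 and 3 at 158 total 2861; lower one of the high values by 33 (still ≥ 159) to hit 2828.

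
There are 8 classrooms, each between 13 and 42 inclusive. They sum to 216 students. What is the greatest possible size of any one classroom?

42

Maximizing one value means minimizing the remaining 7.
The other 7 contribute at least 7 × 13 = 91, leaving at most 216 − 91 = 125.
But each classroom is capped at 42, so the maximum is 42.
Achievable: one at 42 and the other 7 totalling 174, which fits since 7 × 13 ≤ 174 ≤ 7 × 42.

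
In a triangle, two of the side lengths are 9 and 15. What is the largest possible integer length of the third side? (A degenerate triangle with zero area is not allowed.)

23

The third side must be less than 9 + 15 = 24.
The largest integer below 24 is 23.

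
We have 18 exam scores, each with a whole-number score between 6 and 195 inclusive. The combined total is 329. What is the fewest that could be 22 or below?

5

Each value above 22 is at least 23, contributing at least 23 − 6 = 17 above the floor 6.
The sum exceeds the floor total 108 by 221, so at most ⌊221/17⌋ = 13 exceed 22, and at least 5 are ≤ 22.
Exactly 5 works: 5 values at 6 and 13 at 23 total 329.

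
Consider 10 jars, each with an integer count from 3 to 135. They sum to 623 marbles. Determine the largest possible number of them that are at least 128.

4

Suppose k of them are at least 128. Those contribute at least 128 each and the other 10 − k at least 3 each.
So the total is at least 128k + 3(10 − k) = 30 + 125k. This must be ≤ 623, giving k ≤ 4.
k = 4 is achieved by 4 values at 128 and 6 at 3, total 530; add 93 to one value (staying below 128) to reach 623.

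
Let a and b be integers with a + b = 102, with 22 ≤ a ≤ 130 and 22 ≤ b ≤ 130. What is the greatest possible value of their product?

For a fixed sum, the product ab is largest when a and b are as close as possible.
Taking a = 51 and b = 51 (both in [22, 130]) gives ab = 2601.

2601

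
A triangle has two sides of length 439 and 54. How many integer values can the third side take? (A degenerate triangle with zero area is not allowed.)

The triangle inequality gives |439 − 54| < c < 439 + 54, i.e. 385 < c < 493.
So c can be any integer from 386 to 492: 107 values.

107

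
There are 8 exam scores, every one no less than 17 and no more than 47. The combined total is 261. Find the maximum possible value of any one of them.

47

To make one score as large as possible, make the other 7 as small as possible.
The other 7 contribute at least 7 × 17 = 119, leaving at most 261 − 119 = 142.
But each score is capped at 47, so the maximum is 47.
Achievable: one at 47 and the other 7 totalling 214, which fits since 7 × 17 ≤ 214 ≤ 7 × 47.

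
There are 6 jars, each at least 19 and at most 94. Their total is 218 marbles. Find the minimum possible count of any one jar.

To make one jar as small as possible, make the other 5 as large as possible.
The other 5 can take up 5 × 94 = 470 ≥ 218 − 19, so one jar can sit at its floor of 19.
Achievable: one at 19 and the other 5 totalling 199, which fits since 5 × 19 ≤ 199 ≤ 5 × 94.

19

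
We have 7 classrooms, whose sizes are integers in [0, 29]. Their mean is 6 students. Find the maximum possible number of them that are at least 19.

The total is 7 × 6 = 42.
If k of the values are ≥ 19, the total is ≥ 19k + 0(7 − k).
Setting 19k + 0(7 − k) ≤ 42 gives 19k ≤ 42, so k ≤ 2.
k = 2 is achieved by 2 values at 19 and 5 at 0, total 38; add 4 to one value (staying below 19) to reach 42.

2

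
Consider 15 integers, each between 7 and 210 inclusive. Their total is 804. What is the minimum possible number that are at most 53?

If only k of them are at most 53, the other 15 − k are at least 54, so the total is at least (15 − k)·54 + k·7.
This is ≤ 804, so (15 − k)·54 + 7k ≤ 804, which gives k ≥ 1.
Exactly 1 works: 1 value at 7 and 14 at 54 total 763; raise one of the low values by 41 (still ≤ 53) to hit 804.

1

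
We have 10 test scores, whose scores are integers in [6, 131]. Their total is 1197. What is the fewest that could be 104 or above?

6

If only k of them are at least 104, the other 10 − k are at most 103, so the total is at most k·131 + (10 − k)·103.
This must reach 1197, so k·131 + (10 − k)·103 ≥ 1197, giving k ≥ 6.
Exactly 6 works: 6 values at 131 and 4 at 103 total 1198; lower one of the high values by 1 (still ≥ 104) to hit 1197.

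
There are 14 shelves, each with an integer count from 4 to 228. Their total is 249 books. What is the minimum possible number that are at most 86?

If only k of them are at most 86, the other 14 − k are at least 87, so the total is at least (14 − k)·87 + k·4.
This is ≤ 249, so (14 − k)·87 + 4k ≤ 249, which gives k ≥ 12.
Exactly 12 works: 12 values at 4 and 2 at 87 total 222; raise one of the low values by 27 (still ≤ 86) to hit 249.

12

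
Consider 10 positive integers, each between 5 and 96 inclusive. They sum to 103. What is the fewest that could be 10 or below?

Each value above 10 is at least 11, contributing at least 11 − 5 = 6 above the floor 5.
The sum exceeds the floor total 50 by 53, so at most ⌊53/6⌋ = 8 exceed 10, and at least 2 are ≤ 10.
Exactly 2 works: 2 values at 5 and 8 at 11 total 98; raise one of the low values by 5 (still ≤ 10) to hit 103.

2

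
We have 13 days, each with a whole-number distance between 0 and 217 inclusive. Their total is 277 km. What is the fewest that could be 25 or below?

3

Each value above 25 is at least 26, contributing at least 26 − 0 = 26 above the floor 0.
The sum exceeds the floor total 0 by 277, so at most ⌊277/26⌋ = 10 exceed 25, and at least 3 are ≤ 25.
Exactly 3 works: 3 values at 0 and 10 at 26 total 260; raise one of the low values by 17 (still ≤ 25) to hit 277.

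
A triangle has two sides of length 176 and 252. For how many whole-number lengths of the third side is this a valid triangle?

351

The triangle inequality gives |176 − 252| < c < 176 + 252, i.e. 76 < c < 428.
So c can be any integer from 77 to 427: 351 values.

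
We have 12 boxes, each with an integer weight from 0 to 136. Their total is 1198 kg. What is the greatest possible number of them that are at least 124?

9

If k of the values are ≥ 124, the total is ≥ 124k + 0(12 − k).
Setting 124k + 0(12 − k) ≤ 1198 gives 124k ≤ 1198, so k ≤ 9.
k = 9 is achieved by 9 values at 124 and 3 at 0, total 1116; add 82 to one value (staying below 124) to reach 1198.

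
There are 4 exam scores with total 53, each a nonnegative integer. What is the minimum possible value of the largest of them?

The average is 53/4 > 13, so not all 4 can be 13 or less; the largest is ≥ 14.
Taking 3 copies of 13 and 1 copy of 14 gives exactly 53, so 14 is attained.

14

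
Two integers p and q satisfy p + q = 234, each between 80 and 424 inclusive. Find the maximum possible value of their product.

With p + q fixed, pq peaks when the two are closest together.
Taking p = 117 and q = 117 (both in [80, 424]) gives pq = 13689.

13689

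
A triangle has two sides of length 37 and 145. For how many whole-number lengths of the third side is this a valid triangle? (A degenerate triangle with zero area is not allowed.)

The triangle inequality gives |37 − 145| < c < 37 + 145, i.e. 108 < c < 182.
So c can be any integer from 109 to 181: 73 values.

73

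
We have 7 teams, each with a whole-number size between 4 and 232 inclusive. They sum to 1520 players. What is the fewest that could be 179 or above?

6

If only k of them are at least 179, the other 7 − k are at most 178, so the total is at most k·232 + (7 − k)·178.
This must reach 1520, so k·232 + (7 − k)·178 ≥ 1520, giving k ≥ 6.
Exactly 6 works: 6 values at 232 and 1 at 178 total 1570; lower one of the high values by 50 (still ≥ 179) to hit 1520.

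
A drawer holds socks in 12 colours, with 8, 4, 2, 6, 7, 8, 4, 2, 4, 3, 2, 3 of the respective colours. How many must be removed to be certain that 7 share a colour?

In the worst case you take as many as possible of each colour without reaching 7: 6 + 4 + 2 + 6 + 6 + 6 + 4 + 2 + 4 + 3 + 2 + 3 = 48.
The next one must give 7 of some colour, so 48 + 1 = 49.

49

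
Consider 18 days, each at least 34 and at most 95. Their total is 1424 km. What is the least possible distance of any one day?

34

Minimizing one value means maximizing the remaining 17.
The other 17 can take up 17 × 95 = 1615 ≥ 1424 − 34, so one day can sit at its floor of 34.
Achievable: one at 34 and the other 17 totalling 1390, which fits since 17 × 34 ≤ 1390 ≤ 17 × 95.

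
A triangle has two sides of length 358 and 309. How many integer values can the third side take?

The triangle inequality gives |358 − 309| < c < 358 + 309, i.e. 49 < c < 667.
So c can be any integer from 50 to 666: 617 values.

617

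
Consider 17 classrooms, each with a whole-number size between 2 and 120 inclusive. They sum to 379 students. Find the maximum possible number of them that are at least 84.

With k values at 84 or above and the rest at least 2, the sum is at least 34 + 82k.
Since the sum is 379, we need 82k ≤ 345, i.e. k ≤ 4.
k = 4 is achieved by 4 values at 84 and 13 at 2, total 362; add 17 to one value (staying below 84) to reach 379.

4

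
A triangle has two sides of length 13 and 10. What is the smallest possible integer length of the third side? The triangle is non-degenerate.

The third side must exceed |13 − 10| = 3.
The smallest integer above 3 is 4.

4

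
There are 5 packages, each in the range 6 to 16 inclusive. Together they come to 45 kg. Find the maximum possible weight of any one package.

To make one package as large as possible, make the other 4 as small as possible.
The other 4 contribute at least 4 × 6 = 24, leaving at most 45 − 24 = 21.
But each package is capped at 16, so the maximum is 16.
Achievable: one at 16 and the other 4 totalling 29, which fits since 4 × 6 ≤ 29 ≤ 4 × 16.

16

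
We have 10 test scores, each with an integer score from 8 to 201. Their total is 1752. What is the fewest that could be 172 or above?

2

If only k of them are at least 172, the other 10 − k are at most 171, so the total is at most k·201 + (10 − k)·171.
This must reach 1752, so k·201 + (10 − k)·171 ≥ 1752, giving k ≥ 2.
Exactly 2 works: 2 values at 201 and 8 at 171 total 1770; lower one of the high values by 18 (still ≥ 172) to hit 1752.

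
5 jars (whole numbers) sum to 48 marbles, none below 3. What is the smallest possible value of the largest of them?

The 5 values sum to 48, so their maximum is at least ⌈48/5⌉ = 10.
Taking 2 copies of 9 and 3 copies of 10 gives exactly 48, so 10 is attained.

10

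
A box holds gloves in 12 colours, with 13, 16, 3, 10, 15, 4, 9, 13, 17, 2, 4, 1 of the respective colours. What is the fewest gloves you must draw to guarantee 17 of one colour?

107

In the worst case you take as many as possible of each colour without reaching 17: 13 + 16 + 3 + 10 + 15 + 4 + 9 + 13 + 16 + 2 + 4 + 1 = 106.
The next one must give 17 of some colour, so 106 + 1 = 107.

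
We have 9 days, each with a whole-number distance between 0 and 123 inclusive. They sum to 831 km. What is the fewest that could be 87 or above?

If only k of them are at least 87, the other 9 − k are at most 86, so the total is at most k·123 + (9 − k)·86.
This must reach 831, so k·123 + (9 − k)·86 ≥ 831, giving k ≥ 2.
Exactly 2 works: 2 values at 123 and 7 at 86 total 848; lower one of the high values by 17 (still ≥ 87) to hit 831.

2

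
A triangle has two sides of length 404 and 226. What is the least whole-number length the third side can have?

179

The third side must exceed |404 − 226| = 178.
The smallest integer above 178 is 179.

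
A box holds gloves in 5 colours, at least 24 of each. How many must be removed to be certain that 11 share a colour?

In the worst case you draw 10 of each of the 5 colours: 5 × 10 = 50.
One more forces 11 of some colour, so 50 + 1 = 51.

51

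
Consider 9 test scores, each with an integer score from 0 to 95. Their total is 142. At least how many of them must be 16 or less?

1

Each value above 16 is at least 17, contributing at least 17 − 0 = 17 above the floor 0.
The sum exceeds the floor total 0 by 142, so at most ⌊142/17⌋ = 8 exceed 16, and at least 1 are ≤ 16.
Exactly 1 works: 1 value at 0 and 8 at 17 total 136; raise one of the low values by 6 (still ≤ 16) to hit 142.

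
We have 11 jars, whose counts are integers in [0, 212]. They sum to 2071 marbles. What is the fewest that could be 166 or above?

Each value short of 166 is at most 165, costing at least 212 − 165 = 47 against the maximum total of 2332.
We can afford to lose at most 2332 − 2071 = 261, so at most ⌊261/47⌋ = 5 fall short, and at least 6 are ≥ 166.
Exactly 6 works: 6 values at 212 and 5 at 165 total 2097; lower one of the high values by 26 (still ≥ 166) to hit 2071.

6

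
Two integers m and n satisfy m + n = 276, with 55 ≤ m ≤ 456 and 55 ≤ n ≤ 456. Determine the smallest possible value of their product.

12155

For a fixed sum, mn is smallest when m and n are as far apart as possible.
The extreme feasible split is m = 55, n = 221, giving mn = 12155.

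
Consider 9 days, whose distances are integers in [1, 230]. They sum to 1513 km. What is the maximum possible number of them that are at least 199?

7

With k values at 199 or above and the rest at least 1, the sum is at least 9 + 198k.
Since the sum is 1513, we need 198k ≤ 1504, i.e. k ≤ 7.
k = 7 is achieved by 7 values at 199 and 2 at 1, total 1395; add 118 to one value (staying below 199) to reach 1513.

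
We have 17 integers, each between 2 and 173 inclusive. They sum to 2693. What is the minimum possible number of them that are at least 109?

Suppose at most 17 − j of them reach 109; then j values are ≤ 108 and the rest ≤ 173.
The total is then ≤ 108·j + 173·(17 − j) = 2941 − 65j. For this to be ≥ 2693 we need j ≤ 3, so at least 17 − 3 = 14 must reach 109.
Exactly 14 works: 14 values at 173 and 3 at 108 total 2746; lower one of the high values by 53 (still ≥ 109) to hit 2693.

14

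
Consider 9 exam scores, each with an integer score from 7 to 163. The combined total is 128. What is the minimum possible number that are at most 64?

Let j be the number exceeding 64. Then the total is ≥ 65·j + 7·(9 − j) = 63 + 58j.
So 58j ≤ 65 and j ≤ 1; hence at least 9 − 1 = 8 are ≤ 64.
Exactly 8 works: 8 values at 7 and 1 at 65 total 121; raise one of the low values by 7 (still ≤ 64) to hit 128.

8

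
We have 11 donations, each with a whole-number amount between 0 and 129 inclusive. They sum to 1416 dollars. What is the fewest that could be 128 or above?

If only k of them are at least 128, the other 11 − k are at most 127, so the total is at most k·129 + (11 − k)·127.
This must reach 1416, so k·129 + (11 − k)·127 ≥ 1416, giving k ≥ 10.
Exactly 10 works: 10 values at 129 and 1 at 127 total 1417; lower one of the high values by 1 (still ≥ 128) to hit 1416.

10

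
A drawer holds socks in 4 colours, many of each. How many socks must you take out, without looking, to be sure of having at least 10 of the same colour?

You could draw 9 of every colour without reaching 10 of any — 36 in all.
One more forces 10 of some colour, so 36 + 1 = 37.

37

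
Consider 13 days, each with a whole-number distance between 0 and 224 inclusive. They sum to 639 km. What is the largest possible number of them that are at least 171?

3

Suppose k of them are at least 171. Those contribute at least 171 each and the other 13 − k at least 0 each.
So the total is at least 171k + 0(13 − k) = 0 + 171k. This must be ≤ 639, giving k ≤ 3.
k = 3 is achieved by 3 values at 171 and 10 at 0, total 513; add 126 to one value (staying below 171) to reach 639.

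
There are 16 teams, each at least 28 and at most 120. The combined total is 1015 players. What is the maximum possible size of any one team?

120

To make one team as large as possible, make the other 15 as small as possible.
The other 15 contribute at least 15 × 28 = 420, leaving at most 1015 − 420 = 595.
But each team is capped at 120, so the maximum is 120.
Achievable: one at 120 and the other 15 totalling 895, which fits since 15 × 28 ≤ 895 ≤ 15 × 120.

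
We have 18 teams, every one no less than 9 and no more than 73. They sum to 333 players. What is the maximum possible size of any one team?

73

To make one team as large as possible, make the other 17 as small as possible.
The other 17 contribute at least 17 × 9 = 153, leaving at most 333 − 153 = 180.
But each team is capped at 73, so the maximum is 73.
Achievable: one at 73 and the other 17 totalling 260, which fits since 17 × 9 ≤ 260 ≤ 17 × 73.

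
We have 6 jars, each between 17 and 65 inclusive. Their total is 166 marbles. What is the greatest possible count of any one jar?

Maximizing one value means minimizing the remaining 5.
The other 5 contribute at least 5 × 17 = 85, leaving at most 166 − 85 = 81.
But each jar is capped at 65, so the maximum is 65.
Achievable: one at 65 and the other 5 totalling 101, which fits since 5 × 17 ≤ 101 ≤ 5 × 65.

65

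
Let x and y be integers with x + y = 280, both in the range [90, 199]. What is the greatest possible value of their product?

xy = x(280 − x) is maximized when x is as near 280/2 as the bounds allow.
Taking x = 140 and y = 140 (both in [90, 199]) gives xy = 19600.

19600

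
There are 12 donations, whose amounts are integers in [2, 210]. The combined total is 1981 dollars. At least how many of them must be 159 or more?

2

Each value short of 159 is at most 158, costing at least 210 − 158 = 52 against the maximum total of 2520.
We can afford to lose at most 2520 − 1981 = 539, so at most ⌊539/52⌋ = 10 fall short, and at least 2 are ≥ 159.
Exactly 2 works: 2 values at 210 and 10 at 158 total 2000; lower one of the high values by 19 (still ≥ 159) to hit 1981.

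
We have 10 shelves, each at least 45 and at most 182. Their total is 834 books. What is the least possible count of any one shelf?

To make one shelf as small as possible, make the other 9 as large as possible.
The other 9 can take up 9 × 182 = 1638 ≥ 834 − 45, so one shelf can sit at its floor of 45.
Achievable: one at 45 and the other 9 totalling 789, which fits since 9 × 45 ≤ 789 ≤ 9 × 182.

45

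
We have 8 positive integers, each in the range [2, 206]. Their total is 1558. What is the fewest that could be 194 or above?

2

Suppose at most 8 − j of them reach 194; then j values are ≤ 193 and the rest ≤ 206.
The total is then ≤ 193·j + 206·(8 − j) = 1648 − 13j. For this to be ≥ 1558 we need j ≤ 6, so at least 8 − 6 = 2 must reach 194.
Exactly 2 works: 2 values at 206 and 6 at 193 total 1570; lower one of the high values by 12 (still ≥ 194) to hit 1558.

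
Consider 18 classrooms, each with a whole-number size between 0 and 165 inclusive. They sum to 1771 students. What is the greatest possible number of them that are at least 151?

11

If k of the values are ≥ 151, the total is ≥ 151k + 0(18 − k).
Setting 151k + 0(18 − k) ≤ 1771 gives 151k ≤ 1771, so k ≤ 11.
k = 11 is achieved by 11 values at 151 and 7 at 0, total 1661; add 110 to one value (staying below 151) to reach 1771.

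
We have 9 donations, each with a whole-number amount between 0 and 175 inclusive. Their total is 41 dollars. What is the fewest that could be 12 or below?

Each value above 12 is at least 13, contributing at least 13 − 0 = 13 above the floor 0.
The sum exceeds the floor total 0 by 41, so at most ⌊41/13⌋ = 3 exceed 12, and at least 6 are ≤ 12.
Exactly 6 works: 6 values at 0 and 3 at 13 total 39; raise one of the low values by 2 (still ≤ 12) to hit 41.

6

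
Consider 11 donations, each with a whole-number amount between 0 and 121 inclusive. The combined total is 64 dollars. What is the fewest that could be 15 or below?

7

If only k of them are at most 15, the other 11 − k are at least 16, so the total is at least (11 − k)·16 + k·0.
This is ≤ 64, so (11 − k)·16 + 0k ≤ 64, which gives k ≥ 7.
Exactly 7 works: 7 values at 0 and 4 at 16 total 64.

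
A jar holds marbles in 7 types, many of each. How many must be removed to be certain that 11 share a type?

In the worst case you draw 10 of each of the 7 types: 7 × 10 = 70.
One more forces 11 of some type, so 70 + 1 = 71.

71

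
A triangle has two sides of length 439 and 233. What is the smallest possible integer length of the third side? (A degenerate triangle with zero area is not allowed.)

The third side must exceed |439 − 233| = 206.
The smallest integer above 206 is 207.

207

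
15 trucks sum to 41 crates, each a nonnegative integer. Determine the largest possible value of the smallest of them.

If every one of the 15 were at least 3, the total would be at least 15 × 3 = 45 > 41.
Taking 4 copies of 2 and 11 copies of 3 gives exactly 41, so 2 is attained.

2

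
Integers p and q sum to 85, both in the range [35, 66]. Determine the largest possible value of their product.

For a fixed sum, the product pq is largest when p and q are as close as possible.
Taking p = 42 and q = 43 (both in [35, 66]) gives pq = 1806.

1806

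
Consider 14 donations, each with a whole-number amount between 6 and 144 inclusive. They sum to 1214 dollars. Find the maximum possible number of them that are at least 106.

11

Suppose k of them are at least 106. Those contribute at least 106 each and the other 14 − k at least 6 each.
So the total is at least 106k + 6(14 − k) = 84 + 100k. This must be ≤ 1214, giving k ≤ 11.
k = 11 is achieved by 11 values at 106 and 3 at 6, total 1184; add 30 to one value (staying below 106) to reach 1214.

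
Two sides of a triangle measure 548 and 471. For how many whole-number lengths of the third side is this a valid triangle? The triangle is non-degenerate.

The triangle inequality gives |548 − 471| < c < 548 + 471, i.e. 77 < c < 1019.
So c can be any integer from 78 to 1018: 941 values.

941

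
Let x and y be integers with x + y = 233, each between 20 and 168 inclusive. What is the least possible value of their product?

xy = x(233 − x) is concave in x, so over [65, 168] it is minimized at an endpoint.
The extreme feasible split is x = 65, y = 168, giving xy = 10920.

10920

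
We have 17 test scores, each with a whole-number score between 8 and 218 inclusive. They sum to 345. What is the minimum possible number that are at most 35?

Let j be the number exceeding 35. Then the total is ≥ 36·j + 8·(17 − j) = 136 + 28j.
So 28j ≤ 209 and j ≤ 7; hence at least 17 − 7 = 10 are ≤ 35.
Exactly 10 works: 10 values at 8 and 7 at 36 total 332; raise one of the low values by 13 (still ≤ 35) to hit 345.

10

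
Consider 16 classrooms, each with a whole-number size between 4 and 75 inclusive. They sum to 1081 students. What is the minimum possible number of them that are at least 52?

12

Each value short of 52 is at most 51, costing at least 75 − 51 = 24 against the maximum total of 1200.
We can afford to lose at most 1200 − 1081 = 119, so at most ⌊119/24⌋ = 4 fall short, and at least 12 are ≥ 52.
Exactly 12 works: 12 values at 75 and 4 at 51 total 1104; lower one of the high values by 23 (still ≥ 52) to hit 1081.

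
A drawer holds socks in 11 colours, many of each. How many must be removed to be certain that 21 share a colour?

In the worst case you draw 20 of each of the 11 colours: 11 × 20 = 220.
One more forces 21 of some colour, so 220 + 1 = 221.

221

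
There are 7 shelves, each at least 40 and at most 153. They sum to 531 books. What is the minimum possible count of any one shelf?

Minimizing one value means maximizing the remaining 6.
The other 6 can take up 6 × 153 = 918 ≥ 531 − 40, so one shelf can sit at its floor of 40.
Achievable: one at 40 and the other 6 totalling 491, which fits since 6 × 40 ≤ 491 ≤ 6 × 153.

40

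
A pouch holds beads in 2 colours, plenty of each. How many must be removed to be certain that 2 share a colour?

In the worst case you draw 1 of each of the 2 colours: 2 × 1 = 2.
One more forces 2 of some colour, so 2 + 1 = 3.

3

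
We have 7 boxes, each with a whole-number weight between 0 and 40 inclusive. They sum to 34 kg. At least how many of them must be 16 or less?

Let j be the number exceeding 16. Then the total is ≥ 17·j + 0·(7 − j) = 0 + 17j.
So 17j ≤ 34 and j ≤ 2; hence at least 7 − 2 = 5 are ≤ 16.
Exactly 5 works: 5 values at 0 and 2 at 17 total 34.

5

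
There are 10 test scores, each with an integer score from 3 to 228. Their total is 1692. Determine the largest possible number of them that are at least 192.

If k of the values are ≥ 192, the total is ≥ 192k + 3(10 − k).
Setting 192k + 3(10 − k) ≤ 1692 gives 189k ≤ 1662, so k ≤ 8.
k = 8 is achieved by 8 values at 192 and 2 at 3, total 1542; add 150 to one value (staying below 192) to reach 1692.

8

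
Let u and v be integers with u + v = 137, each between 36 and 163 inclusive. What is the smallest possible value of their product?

3636

For a fixed sum, uv is smallest when u and v are as far apart as possible.
The extreme feasible split is u = 36, v = 101, giving uv = 3636.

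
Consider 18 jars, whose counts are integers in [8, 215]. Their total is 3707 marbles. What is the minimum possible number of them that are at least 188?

Suppose at most 18 − j of them reach 188; then j values are ≤ 187 and the rest ≤ 215.
The total is then ≤ 187·j + 215·(18 − j) = 3870 − 28j. For this to be ≥ 3707 we need j ≤ 5, so at least 18 − 5 = 13 must reach 188.
Exactly 13 works: 13 values at 215 and 5 at 187 total 3730; lower one of the high values by 23 (still ≥ 188) to hit 3707.

13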